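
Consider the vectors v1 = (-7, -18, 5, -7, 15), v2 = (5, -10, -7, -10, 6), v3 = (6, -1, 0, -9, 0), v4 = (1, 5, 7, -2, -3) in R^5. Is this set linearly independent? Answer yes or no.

no

Form the matrix with these vectors as rows and row reduce.
R2 ← R2 + (5/7)·R1: [0, -160/7, -24/7, -15, 117/7]
R3 ← R3 + (6/7)·R1: [0, -115/7, 30/7, -15, 90/7]
R4 ← R4 + (1/7)·R1: [0, 17/7, 54/7, -3, -6/7]
R3 ← R3 − (23/32)·R2: [0, 0, 27/4, -135/32, 27/32]
R4 ← R4 + (17/160)·R2: [0, 0, 147/20, -147/32, 147/160]
R4 ← R4 − (49/45)·R3: [0, 0, 0, 0, 0]
3 nonzero rows, so the 4 vectors span a space of dimension 3.
Since 3 < 4, the vectors are linearly dependent.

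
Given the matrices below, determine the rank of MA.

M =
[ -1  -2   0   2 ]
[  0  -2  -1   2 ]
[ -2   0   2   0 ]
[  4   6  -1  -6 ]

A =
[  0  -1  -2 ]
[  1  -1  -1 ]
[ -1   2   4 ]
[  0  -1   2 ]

2

First compute MA:
[[ -2,   1,   8],
 [ -1,  -2,   2],
 [ -2,   6,  12],
 [  7,  -6, -30]]
Now row reduce the product.
R2 ← R2 − (1/2)·R1: [0, -5/2, -2]
R3 ← R3 − R1: [0, 5, 4]
R4 ← R4 + (7/2)·R1: [0, -5/2, -2]
R3 ← R3 + (2)·R2: [0, 0, 0]
R4 ← R4 − R2: [0, 0, 0]
2 nonzero rows, so rank(MA) = 2.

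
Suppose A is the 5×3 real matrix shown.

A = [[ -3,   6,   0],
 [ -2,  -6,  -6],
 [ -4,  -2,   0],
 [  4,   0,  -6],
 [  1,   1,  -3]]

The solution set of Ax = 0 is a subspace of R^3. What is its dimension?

0

Row reduce to echelon form.
R2 ← R2 − (2/3)·R1: [0, -10, -6]
R3 ← R3 − (4/3)·R1: [0, -10, 0]
R4 ← R4 + (4/3)·R1: [0, 8, -6]
R5 ← R5 + (1/3)·R1: [0, 3, -3]
R3 ← R3 − R2: [0, 0, 6]
R4 ← R4 + (4/5)·R2: [0, 0, -54/5]
R5 ← R5 + (3/10)·R2: [0, 0, -24/5]
R4 ← R4 + (9/5)·R3: [0, 0, 0]
R5 ← R5 + (4/5)·R3: [0, 0, 0]
3 nonzero rows, so rank(A) = 3.
A has 3 columns; by rank–nullity, nullity = 3 − 3 = 0.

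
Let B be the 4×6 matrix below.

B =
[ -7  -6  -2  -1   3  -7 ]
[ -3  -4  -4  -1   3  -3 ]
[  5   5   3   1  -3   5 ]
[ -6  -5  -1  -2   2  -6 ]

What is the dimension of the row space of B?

Row reduce to echelon form.
R2 ← R2 − (3/7)·R1: [0, -10/7, -22/7, -4/7, 12/7, 0]
R3 ← R3 + (5/7)·R1: [0, 5/7, 11/7, 2/7, -6/7, 0]
R4 ← R4 − (6/7)·R1: [0, 1/7, 5/7, -8/7, -4/7, 0]
R3 ← R3 + (1/2)·R2: [0, 0, 0, 0, 0, 0]
R4 ← R4 + (1/10)·R2: [0, 0, 2/5, -6/5, -2/5, 0]
Swap R3 ↔ R4
Echelon form has 3 nonzero rows, so rank(B) = 3.
The row space has dimension equal to the rank: 3.

3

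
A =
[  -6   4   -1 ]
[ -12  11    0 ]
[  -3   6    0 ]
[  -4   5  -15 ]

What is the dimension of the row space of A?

3

Row reduce to echelon form.
R2 ← R2 − (2)·R1: [0, 3, 2]
R3 ← R3 − (1/2)·R1: [0, 4, 1/2]
R4 ← R4 − (2/3)·R1: [0, 7/3, -43/3]
R3 ← R3 − (4/3)·R2: [0, 0, -13/6]
R4 ← R4 − (7/9)·R2: [0, 0, -143/9]
R4 ← R4 − (22/3)·R3: [0, 0, 0]
Echelon form has 3 nonzero rows, so rank(A) = 3.
The row space has dimension equal to the rank: 3.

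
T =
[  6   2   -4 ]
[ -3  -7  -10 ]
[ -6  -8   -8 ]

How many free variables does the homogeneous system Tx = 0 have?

Row reduce to echelon form.
R2 ← R2 + (1/2)·R1: [0, -6, -12]
R3 ← R3 + R1: [0, -6, -12]
R3 ← R3 − R2: [0, 0, 0]
2 nonzero rows, so rank(T) = 2.
T has 3 columns; by rank–nullity, nullity = 3 − 2 = 1.

1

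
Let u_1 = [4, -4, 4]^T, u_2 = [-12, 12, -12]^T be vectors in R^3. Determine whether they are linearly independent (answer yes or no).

Form the matrix with these vectors as rows and row reduce.
R2 ← R2 + (3)·R1: [0, 0, 0]
1 nonzero row, so the 2 vectors span a space of dimension 1.
Since 1 < 2, the vectors are linearly dependent.

no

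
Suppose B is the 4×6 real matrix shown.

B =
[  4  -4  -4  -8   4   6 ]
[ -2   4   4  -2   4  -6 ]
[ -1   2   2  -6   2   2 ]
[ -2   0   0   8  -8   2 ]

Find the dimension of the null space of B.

Row reduce to echelon form.
R2 ← R2 + (1/2)·R1: [0, 2, 2, -6, 6, -3]
R3 ← R3 + (1/4)·R1: [0, 1, 1, -8, 3, 7/2]
R4 ← R4 + (1/2)·R1: [0, -2, -2, 4, -6, 5]
R3 ← R3 − (1/2)·R2: [0, 0, 0, -5, 0, 5]
R4 ← R4 + R2: [0, 0, 0, -2, 0, 2]
R4 ← R4 − (2/5)·R3: [0, 0, 0, 0, 0, 0]
3 nonzero rows, so rank(B) = 3.
B has 6 columns; by rank–nullity, nullity = 6 − 3 = 3.

3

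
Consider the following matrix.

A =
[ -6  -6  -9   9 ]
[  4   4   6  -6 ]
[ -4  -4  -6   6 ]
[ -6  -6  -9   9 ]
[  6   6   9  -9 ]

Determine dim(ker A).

Row reduce to echelon form.
R2 ← R2 + (2/3)·R1: [0, 0, 0, 0]
R3 ← R3 − (2/3)·R1: [0, 0, 0, 0]
R4 ← R4 − R1: [0, 0, 0, 0]
R5 ← R5 + R1: [0, 0, 0, 0]
1 nonzero row, so rank(A) = 1.
A has 4 columns; by rank–nullity, nullity = 4 − 1 = 3.

3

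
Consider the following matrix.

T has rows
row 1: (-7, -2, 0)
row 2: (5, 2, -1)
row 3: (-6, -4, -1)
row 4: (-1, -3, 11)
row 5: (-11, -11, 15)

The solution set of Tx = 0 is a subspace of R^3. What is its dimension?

Row reduce to echelon form.
R2 ← R2 + (5/7)·R1: [0, 4/7, -1]
R3 ← R3 − (6/7)·R1: [0, -16/7, -1]
R4 ← R4 − (1/7)·R1: [0, -19/7, 11]
R5 ← R5 − (11/7)·R1: [0, -55/7, 15]
R3 ← R3 + (4)·R2: [0, 0, -5]
R4 ← R4 + (19/4)·R2: [0, 0, 25/4]
R5 ← R5 + (55/4)·R2: [0, 0, 5/4]
R4 ← R4 + (5/4)·R3: [0, 0, 0]
R5 ← R5 + (1/4)·R3: [0, 0, 0]
3 nonzero rows, so rank(T) = 3.
T has 3 columns; by rank–nullity, nullity = 3 − 3 = 0.

0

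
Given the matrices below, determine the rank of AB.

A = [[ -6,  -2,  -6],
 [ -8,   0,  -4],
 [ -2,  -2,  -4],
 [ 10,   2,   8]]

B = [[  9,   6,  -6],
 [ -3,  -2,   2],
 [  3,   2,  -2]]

1

First compute AB:
[[-66, -44,  44],
 [-84, -56,  56],
 [-24, -16,  16],
 [108,  72, -72]]
Now row reduce the product.
R2 ← R2 − (14/11)·R1: [0, 0, 0]
R3 ← R3 − (4/11)·R1: [0, 0, 0]
R4 ← R4 + (18/11)·R1: [0, 0, 0]
1 nonzero row, so rank(AB) = 1.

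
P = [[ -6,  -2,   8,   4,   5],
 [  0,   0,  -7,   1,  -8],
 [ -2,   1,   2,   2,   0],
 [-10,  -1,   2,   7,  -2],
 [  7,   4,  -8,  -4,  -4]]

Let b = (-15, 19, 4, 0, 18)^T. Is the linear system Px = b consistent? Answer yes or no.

yes

Row reduce the augmented matrix [P | b].
R3 ← R3 − (1/3)·R1: [0, 5/3, -2/3, 2/3, -5/3, 9]
R4 ← R4 − (5/3)·R1: [0, 7/3, -34/3, 1/3, -31/3, 25]
R5 ← R5 + (7/6)·R1: [0, 5/3, 4/3, 2/3, 11/6, 1/2]
Swap R2 ↔ R3
R4 ← R4 − (7/5)·R2: [0, 0, -52/5, -3/5, -8, 62/5]
R5 ← R5 − R2: [0, 0, 2, 0, 7/2, -17/2]
R4 ← R4 − (52/35)·R3: [0, 0, 0, -73/35, 136/35, -554/35]
R5 ← R5 + (2/7)·R3: [0, 0, 0, 2/7, 17/14, -43/14]
R5 ← R5 + (10/73)·R4: [0, 0, 0, 0, 255/146, -765/146]
The echelon form has 5 nonzero rows, and every pivot lies in the first 5 columns, so rank(P) = rank([P|b]) = 5.
The system is consistent.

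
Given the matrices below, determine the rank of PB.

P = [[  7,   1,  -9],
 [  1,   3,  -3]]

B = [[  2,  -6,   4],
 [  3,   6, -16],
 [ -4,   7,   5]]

2

First compute PB:
[[ 53, -99, -33],
 [ 23,  -9, -59]]
Now row reduce the product.
R2 ← R2 − (23/53)·R1: [0, 1800/53, -2368/53]
2 nonzero rows, so rank(PB) = 2.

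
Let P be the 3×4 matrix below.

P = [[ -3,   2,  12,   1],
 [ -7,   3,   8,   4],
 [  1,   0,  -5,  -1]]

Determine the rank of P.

Row reduce to echelon form.
R2 ← R2 − (7/3)·R1: [0, -5/3, -20, 5/3]
R3 ← R3 + (1/3)·R1: [0, 2/3, -1, -2/3]
R3 ← R3 + (2/5)·R2: [0, 0, -9, 0]
Echelon form has 3 nonzero rows, so rank(P) = 3.

3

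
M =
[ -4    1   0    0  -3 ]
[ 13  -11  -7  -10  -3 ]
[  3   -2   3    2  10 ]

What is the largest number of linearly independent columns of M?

Row reduce to echelon form.
R2 ← R2 + (13/4)·R1: [0, -31/4, -7, -10, -51/4]
R3 ← R3 + (3/4)·R1: [0, -5/4, 3, 2, 31/4]
R3 ← R3 − (5/31)·R2: [0, 0, 128/31, 112/31, 304/31]
Echelon form has 3 nonzero rows, so rank(M) = 3.
The rank gives the maximum number of linearly independent columns: 3.

3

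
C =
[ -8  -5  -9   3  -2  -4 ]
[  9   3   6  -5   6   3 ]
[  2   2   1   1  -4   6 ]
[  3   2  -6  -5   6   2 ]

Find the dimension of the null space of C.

2

Row reduce to echelon form.
R2 ← R2 + (9/8)·R1: [0, -21/8, -33/8, -13/8, 15/4, -3/2]
R3 ← R3 + (1/4)·R1: [0, 3/4, -5/4, 7/4, -9/2, 5]
R4 ← R4 + (3/8)·R1: [0, 1/8, -75/8, -31/8, 21/4, 1/2]
R3 ← R3 + (2/7)·R2: [0, 0, -17/7, 9/7, -24/7, 32/7]
R4 ← R4 + (1/21)·R2: [0, 0, -67/7, -83/21, 38/7, 3/7]
R4 ← R4 − (67/17)·R3: [0, 0, 0, -460/51, 322/17, -299/17]
4 nonzero rows, so rank(C) = 4.
C has 6 columns; by rank–nullity, nullity = 6 − 4 = 2.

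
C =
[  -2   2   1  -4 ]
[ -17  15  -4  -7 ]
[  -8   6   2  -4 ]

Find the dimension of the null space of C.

1

Row reduce to echelon form.
R2 ← R2 − (17/2)·R1: [0, -2, -25/2, 27]
R3 ← R3 − (4)·R1: [0, -2, -2, 12]
R3 ← R3 − R2: [0, 0, 21/2, -15]
3 nonzero rows, so rank(C) = 3.
C has 4 columns; by rank–nullity, nullity = 4 − 3 = 1.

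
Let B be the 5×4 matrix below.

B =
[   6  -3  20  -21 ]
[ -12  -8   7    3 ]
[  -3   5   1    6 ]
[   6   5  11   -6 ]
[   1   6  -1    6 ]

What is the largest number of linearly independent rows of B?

4

Row reduce to echelon form.
R2 ← R2 + (2)·R1: [0, -14, 47, -39]
R3 ← R3 + (1/2)·R1: [0, 7/2, 11, -9/2]
R4 ← R4 − R1: [0, 8, -9, 15]
R5 ← R5 − (1/6)·R1: [0, 13/2, -13/3, 19/2]
R3 ← R3 + (1/4)·R2: [0, 0, 91/4, -57/4]
R4 ← R4 + (4/7)·R2: [0, 0, 125/7, -51/7]
R5 ← R5 + (13/28)·R2: [0, 0, 1469/84, -241/28]
R4 ← R4 − (500/637)·R3: [0, 0, 0, 2484/637]
R5 ← R5 − (113/147)·R3: [0, 0, 0, 115/49]
R5 ← R5 − (65/108)·R4: [0, 0, 0, 0]
Echelon form has 4 nonzero rows, so rank(B) = 4.
The rank gives the maximum number of linearly independent rows: 4.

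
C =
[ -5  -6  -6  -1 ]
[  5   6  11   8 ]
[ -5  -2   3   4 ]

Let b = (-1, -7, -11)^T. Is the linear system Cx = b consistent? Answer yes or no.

Row reduce the augmented matrix [C | b].
R2 ← R2 + R1: [0, 0, 5, 7, -8]
R3 ← R3 − R1: [0, 4, 9, 5, -10]
Swap R2 ↔ R3
The echelon form has 3 nonzero rows, and every pivot lies in the first 4 columns, so rank(C) = rank([C|b]) = 3.
The system is consistent.

yes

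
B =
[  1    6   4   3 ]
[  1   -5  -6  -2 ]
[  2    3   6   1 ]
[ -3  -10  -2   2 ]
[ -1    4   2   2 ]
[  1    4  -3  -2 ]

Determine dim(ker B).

Row reduce to echelon form.
R2 ← R2 − R1: [0, -11, -10, -5]
R3 ← R3 − (2)·R1: [0, -9, -2, -5]
R4 ← R4 + (3)·R1: [0, 8, 10, 11]
R5 ← R5 + R1: [0, 10, 6, 5]
R6 ← R6 − R1: [0, -2, -7, -5]
R3 ← R3 − (9/11)·R2: [0, 0, 68/11, -10/11]
R4 ← R4 + (8/11)·R2: [0, 0, 30/11, 81/11]
R5 ← R5 + (10/11)·R2: [0, 0, -34/11, 5/11]
R6 ← R6 − (2/11)·R2: [0, 0, -57/11, -45/11]
R4 ← R4 − (15/34)·R3: [0, 0, 0, 132/17]
R5 ← R5 + (1/2)·R3: [0, 0, 0, 0]
R6 ← R6 + (57/68)·R3: [0, 0, 0, -165/34]
R6 ← R6 + (5/8)·R4: [0, 0, 0, 0]
4 nonzero rows, so rank(B) = 4.
B has 4 columns; by rank–nullity, nullity = 4 − 4 = 0.

0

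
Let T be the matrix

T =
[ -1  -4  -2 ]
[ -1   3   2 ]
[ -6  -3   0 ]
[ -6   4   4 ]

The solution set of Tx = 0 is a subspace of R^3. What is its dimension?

Row reduce to echelon form.
R2 ← R2 − R1: [0, 7, 4]
R3 ← R3 − (6)·R1: [0, 21, 12]
R4 ← R4 − (6)·R1: [0, 28, 16]
R3 ← R3 − (3)·R2: [0, 0, 0]
R4 ← R4 − (4)·R2: [0, 0, 0]
2 nonzero rows, so rank(T) = 2.
T has 3 columns; by rank–nullity, nullity = 3 − 2 = 1.

1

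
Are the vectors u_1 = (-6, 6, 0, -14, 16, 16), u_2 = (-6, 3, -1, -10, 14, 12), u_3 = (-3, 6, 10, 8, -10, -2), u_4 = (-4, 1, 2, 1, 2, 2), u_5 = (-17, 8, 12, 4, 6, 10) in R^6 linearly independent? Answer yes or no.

Form the matrix with these vectors as rows and row reduce.
R2 ← R2 − R1: [0, -3, -1, 4, -2, -4]
R3 ← R3 − (1/2)·R1: [0, 3, 10, 15, -18, -10]
R4 ← R4 − (2/3)·R1: [0, -3, 2, 31/3, -26/3, -26/3]
R5 ← R5 − (17/6)·R1: [0, -9, 12, 131/3, -118/3, -106/3]
R3 ← R3 + R2: [0, 0, 9, 19, -20, -14]
R4 ← R4 − R2: [0, 0, 3, 19/3, -20/3, -14/3]
R5 ← R5 − (3)·R2: [0, 0, 15, 95/3, -100/3, -70/3]
R4 ← R4 − (1/3)·R3: [0, 0, 0, 0, 0, 0]
R5 ← R5 − (5/3)·R3: [0, 0, 0, 0, 0, 0]
3 nonzero rows, so the 5 vectors span a space of dimension 3.
Since 3 < 5, the vectors are linearly dependent.

no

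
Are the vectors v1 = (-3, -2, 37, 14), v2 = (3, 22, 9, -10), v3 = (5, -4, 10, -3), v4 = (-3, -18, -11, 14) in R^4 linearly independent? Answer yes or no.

yes

Form the matrix with these vectors as rows and row reduce.
R2 ← R2 + R1: [0, 20, 46, 4]
R3 ← R3 + (5/3)·R1: [0, -22/3, 215/3, 61/3]
R4 ← R4 − R1: [0, -16, -48, 0]
R3 ← R3 + (11/30)·R2: [0, 0, 1328/15, 109/5]
R4 ← R4 + (4/5)·R2: [0, 0, -56/5, 16/5]
R4 ← R4 + (21/166)·R3: [0, 0, 0, 989/166]
4 nonzero rows, so the 4 vectors span a space of dimension 4.
Since 4 = 4, the vectors are linearly independent.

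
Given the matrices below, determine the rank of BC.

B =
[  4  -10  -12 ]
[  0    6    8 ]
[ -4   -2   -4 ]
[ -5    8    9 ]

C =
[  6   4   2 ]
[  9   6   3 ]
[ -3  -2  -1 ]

1

First compute BC:
[[-30, -20, -10],
 [ 30,  20,  10],
 [-30, -20, -10],
 [ 15,  10,   5]]
Now row reduce the product.
R2 ← R2 + R1: [0, 0, 0]
R3 ← R3 − R1: [0, 0, 0]
R4 ← R4 + (1/2)·R1: [0, 0, 0]
1 nonzero row, so rank(BC) = 1.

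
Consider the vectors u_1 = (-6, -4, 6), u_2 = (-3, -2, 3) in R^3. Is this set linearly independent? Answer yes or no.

no

Form the matrix with these vectors as rows and row reduce.
R2 ← R2 − (1/2)·R1: [0, 0, 0]
1 nonzero row, so the 2 vectors span a space of dimension 1.
Since 1 < 2, the vectors are linearly dependent.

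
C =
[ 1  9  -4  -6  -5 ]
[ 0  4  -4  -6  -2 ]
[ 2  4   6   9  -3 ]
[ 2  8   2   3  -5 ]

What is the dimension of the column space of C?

2

Row reduce to echelon form.
R3 ← R3 − (2)·R1: [0, -14, 14, 21, 7]
R4 ← R4 − (2)·R1: [0, -10, 10, 15, 5]
R3 ← R3 + (7/2)·R2: [0, 0, 0, 0, 0]
R4 ← R4 + (5/2)·R2: [0, 0, 0, 0, 0]
Echelon form has 2 nonzero rows, so rank(C) = 2.
The column space has dimension equal to the rank: 2.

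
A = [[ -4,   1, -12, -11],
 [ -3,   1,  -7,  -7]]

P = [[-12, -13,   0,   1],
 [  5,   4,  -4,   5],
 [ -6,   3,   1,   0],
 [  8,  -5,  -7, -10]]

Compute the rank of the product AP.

2

First compute AP:
[[ 37,  75,  61, 111],
 [ 27,  57,  38,  72]]
Now row reduce the product.
R2 ← R2 − (27/37)·R1: [0, 84/37, -241/37, -9]
2 nonzero rows, so rank(AP) = 2.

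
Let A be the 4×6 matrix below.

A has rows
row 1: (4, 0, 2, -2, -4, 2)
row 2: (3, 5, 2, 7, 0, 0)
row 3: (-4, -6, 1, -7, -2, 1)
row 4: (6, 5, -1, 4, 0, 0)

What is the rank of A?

3

Row reduce to echelon form.
R2 ← R2 − (3/4)·R1: [0, 5, 1/2, 17/2, 3, -3/2]
R3 ← R3 + R1: [0, -6, 3, -9, -6, 3]
R4 ← R4 − (3/2)·R1: [0, 5, -4, 7, 6, -3]
R3 ← R3 + (6/5)·R2: [0, 0, 18/5, 6/5, -12/5, 6/5]
R4 ← R4 − R2: [0, 0, -9/2, -3/2, 3, -3/2]
R4 ← R4 + (5/4)·R3: [0, 0, 0, 0, 0, 0]
Echelon form has 3 nonzero rows, so rank(A) = 3.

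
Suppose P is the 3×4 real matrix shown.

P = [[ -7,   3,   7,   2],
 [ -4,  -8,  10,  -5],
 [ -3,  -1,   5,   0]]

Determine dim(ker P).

Row reduce to echelon form.
R2 ← R2 − (4/7)·R1: [0, -68/7, 6, -43/7]
R3 ← R3 − (3/7)·R1: [0, -16/7, 2, -6/7]
R3 ← R3 − (4/17)·R2: [0, 0, 10/17, 10/17]
3 nonzero rows, so rank(P) = 3.
P has 4 columns; by rank–nullity, nullity = 4 − 3 = 1.

1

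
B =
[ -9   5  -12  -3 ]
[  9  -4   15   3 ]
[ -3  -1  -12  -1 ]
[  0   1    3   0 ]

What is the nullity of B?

Row reduce to echelon form.
R2 ← R2 + R1: [0, 1, 3, 0]
R3 ← R3 − (1/3)·R1: [0, -8/3, -8, 0]
R3 ← R3 + (8/3)·R2: [0, 0, 0, 0]
R4 ← R4 − R2: [0, 0, 0, 0]
2 nonzero rows, so rank(B) = 2.
B has 4 columns; by rank–nullity, nullity = 4 − 2 = 2.

2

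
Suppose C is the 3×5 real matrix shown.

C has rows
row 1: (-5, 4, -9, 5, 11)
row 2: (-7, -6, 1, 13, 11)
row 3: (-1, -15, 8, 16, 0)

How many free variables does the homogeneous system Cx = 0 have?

Row reduce to echelon form.
R2 ← R2 − (7/5)·R1: [0, -58/5, 68/5, 6, -22/5]
R3 ← R3 − (1/5)·R1: [0, -79/5, 49/5, 15, -11/5]
R3 ← R3 − (79/58)·R2: [0, 0, -253/29, 198/29, 110/29]
3 nonzero rows, so rank(C) = 3.
C has 5 columns; by rank–nullity, nullity = 5 − 3 = 2.

2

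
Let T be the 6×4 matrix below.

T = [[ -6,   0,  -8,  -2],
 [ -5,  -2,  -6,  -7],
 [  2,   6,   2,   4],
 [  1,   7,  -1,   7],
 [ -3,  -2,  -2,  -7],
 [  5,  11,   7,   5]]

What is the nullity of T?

Row reduce to echelon form.
R2 ← R2 − (5/6)·R1: [0, -2, 2/3, -16/3]
R3 ← R3 + (1/3)·R1: [0, 6, -2/3, 10/3]
R4 ← R4 + (1/6)·R1: [0, 7, -7/3, 20/3]
R5 ← R5 − (1/2)·R1: [0, -2, 2, -6]
R6 ← R6 + (5/6)·R1: [0, 11, 1/3, 10/3]
R3 ← R3 + (3)·R2: [0, 0, 4/3, -38/3]
R4 ← R4 + (7/2)·R2: [0, 0, 0, -12]
R5 ← R5 − R2: [0, 0, 4/3, -2/3]
R6 ← R6 + (11/2)·R2: [0, 0, 4, -26]
R5 ← R5 − R3: [0, 0, 0, 12]
R6 ← R6 − (3)·R3: [0, 0, 0, 12]
R5 ← R5 + R4: [0, 0, 0, 0]
R6 ← R6 + R4: [0, 0, 0, 0]
4 nonzero rows, so rank(T) = 4.
T has 4 columns; by rank–nullity, nullity = 4 − 4 = 0.

0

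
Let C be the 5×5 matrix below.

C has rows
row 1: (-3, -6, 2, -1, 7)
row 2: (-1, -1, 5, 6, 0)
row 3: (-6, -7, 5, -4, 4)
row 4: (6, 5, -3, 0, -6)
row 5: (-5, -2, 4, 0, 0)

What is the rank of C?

Row reduce to echelon form.
R2 ← R2 − (1/3)·R1: [0, 1, 13/3, 19/3, -7/3]
R3 ← R3 − (2)·R1: [0, 5, 1, -2, -10]
R4 ← R4 + (2)·R1: [0, -7, 1, -2, 8]
R5 ← R5 − (5/3)·R1: [0, 8, 2/3, 5/3, -35/3]
R3 ← R3 − (5)·R2: [0, 0, -62/3, -101/3, 5/3]
R4 ← R4 + (7)·R2: [0, 0, 94/3, 127/3, -25/3]
R5 ← R5 − (8)·R2: [0, 0, -34, -49, 7]
R4 ← R4 + (47/31)·R3: [0, 0, 0, -270/31, -180/31]
R5 ← R5 − (51/31)·R3: [0, 0, 0, 198/31, 132/31]
R5 ← R5 + (11/15)·R4: [0, 0, 0, 0, 0]
Echelon form has 4 nonzero rows, so rank(C) = 4.

4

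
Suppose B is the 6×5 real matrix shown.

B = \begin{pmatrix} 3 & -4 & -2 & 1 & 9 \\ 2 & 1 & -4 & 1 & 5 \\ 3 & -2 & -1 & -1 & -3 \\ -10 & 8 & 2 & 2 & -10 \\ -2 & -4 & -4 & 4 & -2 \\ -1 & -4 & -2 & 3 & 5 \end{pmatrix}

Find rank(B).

4

Row reduce to echelon form.
R2 ← R2 − (2/3)·R1: [0, 11/3, -8/3, 1/3, -1]
R3 ← R3 − R1: [0, 2, 1, -2, -12]
R4 ← R4 + (10/3)·R1: [0, -16/3, -14/3, 16/3, 20]
R5 ← R5 + (2/3)·R1: [0, -20/3, -16/3, 14/3, 4]
R6 ← R6 + (1/3)·R1: [0, -16/3, -8/3, 10/3, 8]
R3 ← R3 − (6/11)·R2: [0, 0, 27/11, -24/11, -126/11]
R4 ← R4 + (16/11)·R2: [0, 0, -94/11, 64/11, 204/11]
R5 ← R5 + (20/11)·R2: [0, 0, -112/11, 58/11, 24/11]
R6 ← R6 + (16/11)·R2: [0, 0, -72/11, 42/11, 72/11]
R4 ← R4 + (94/27)·R3: [0, 0, 0, -16/9, -64/3]
R5 ← R5 + (112/27)·R3: [0, 0, 0, -34/9, -136/3]
R6 ← R6 + (8/3)·R3: [0, 0, 0, -2, -24]
R5 ← R5 − (17/8)·R4: [0, 0, 0, 0, 0]
R6 ← R6 − (9/8)·R4: [0, 0, 0, 0, 0]
Echelon form has 4 nonzero rows, so rank(B) = 4.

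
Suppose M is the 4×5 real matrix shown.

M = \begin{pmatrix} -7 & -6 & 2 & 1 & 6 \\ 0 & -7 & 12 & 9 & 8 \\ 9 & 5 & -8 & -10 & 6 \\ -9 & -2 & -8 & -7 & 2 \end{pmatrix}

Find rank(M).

3

Row reduce to echelon form.
R3 ← R3 + (9/7)·R1: [0, -19/7, -38/7, -61/7, 96/7]
R4 ← R4 − (9/7)·R1: [0, 40/7, -74/7, -58/7, -40/7]
R3 ← R3 − (19/49)·R2: [0, 0, -494/49, -598/49, 520/49]
R4 ← R4 + (40/49)·R2: [0, 0, -38/49, -46/49, 40/49]
R4 ← R4 − (1/13)·R3: [0, 0, 0, 0, 0]
Echelon form has 3 nonzero rows, so rank(M) = 3.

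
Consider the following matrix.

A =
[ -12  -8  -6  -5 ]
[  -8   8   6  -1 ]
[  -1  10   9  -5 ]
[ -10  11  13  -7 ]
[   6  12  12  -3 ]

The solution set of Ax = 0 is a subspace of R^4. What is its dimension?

Row reduce to echelon form.
R2 ← R2 − (2/3)·R1: [0, 40/3, 10, 7/3]
R3 ← R3 − (1/12)·R1: [0, 32/3, 19/2, -55/12]
R4 ← R4 − (5/6)·R1: [0, 53/3, 18, -17/6]
R5 ← R5 + (1/2)·R1: [0, 8, 9, -11/2]
R3 ← R3 − (4/5)·R2: [0, 0, 3/2, -129/20]
R4 ← R4 − (53/40)·R2: [0, 0, 19/4, -237/40]
R5 ← R5 − (3/5)·R2: [0, 0, 3, -69/10]
R4 ← R4 − (19/6)·R3: [0, 0, 0, 29/2]
R5 ← R5 − (2)·R3: [0, 0, 0, 6]
R5 ← R5 − (12/29)·R4: [0, 0, 0, 0]
4 nonzero rows, so rank(A) = 4.
A has 4 columns; by rank–nullity, nullity = 4 − 4 = 0.

0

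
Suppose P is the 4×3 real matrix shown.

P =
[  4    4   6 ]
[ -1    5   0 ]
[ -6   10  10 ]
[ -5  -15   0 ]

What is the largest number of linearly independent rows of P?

3

Row reduce to echelon form.
R2 ← R2 + (1/4)·R1: [0, 6, 3/2]
R3 ← R3 + (3/2)·R1: [0, 16, 19]
R4 ← R4 + (5/4)·R1: [0, -10, 15/2]
R3 ← R3 − (8/3)·R2: [0, 0, 15]
R4 ← R4 + (5/3)·R2: [0, 0, 10]
R4 ← R4 − (2/3)·R3: [0, 0, 0]
Echelon form has 3 nonzero rows, so rank(P) = 3.
The rank gives the maximum number of linearly independent rows: 3.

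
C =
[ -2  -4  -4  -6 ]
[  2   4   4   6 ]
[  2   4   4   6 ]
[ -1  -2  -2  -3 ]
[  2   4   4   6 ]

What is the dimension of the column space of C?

Row reduce to echelon form.
R2 ← R2 + R1: [0, 0, 0, 0]
R3 ← R3 + R1: [0, 0, 0, 0]
R4 ← R4 − (1/2)·R1: [0, 0, 0, 0]
R5 ← R5 + R1: [0, 0, 0, 0]
Echelon form has 1 nonzero row, so rank(C) = 1.
The column space has dimension equal to the rank: 1.

1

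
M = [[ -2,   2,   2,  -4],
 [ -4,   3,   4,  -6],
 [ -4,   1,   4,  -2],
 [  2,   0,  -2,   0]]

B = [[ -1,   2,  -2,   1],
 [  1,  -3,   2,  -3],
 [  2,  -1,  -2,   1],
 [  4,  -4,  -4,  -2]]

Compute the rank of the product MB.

2

First compute MB:
[[ -8,   4,  20,   2],
 [ -9,   3,  30,   3],
 [  5,  -7,  10,   1],
 [ -6,   6,   0,   0]]
Now row reduce the product.
R2 ← R2 − (9/8)·R1: [0, -3/2, 15/2, 3/4]
R3 ← R3 + (5/8)·R1: [0, -9/2, 45/2, 9/4]
R4 ← R4 − (3/4)·R1: [0, 3, -15, -3/2]
R3 ← R3 − (3)·R2: [0, 0, 0, 0]
R4 ← R4 + (2)·R2: [0, 0, 0, 0]
2 nonzero rows, so rank(MB) = 2.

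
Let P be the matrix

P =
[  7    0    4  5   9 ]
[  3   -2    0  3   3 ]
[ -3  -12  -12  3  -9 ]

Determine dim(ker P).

Row reduce to echelon form.
R2 ← R2 − (3/7)·R1: [0, -2, -12/7, 6/7, -6/7]
R3 ← R3 + (3/7)·R1: [0, -12, -72/7, 36/7, -36/7]
R3 ← R3 − (6)·R2: [0, 0, 0, 0, 0]
2 nonzero rows, so rank(P) = 2.
P has 5 columns; by rank–nullity, nullity = 5 − 2 = 3.

3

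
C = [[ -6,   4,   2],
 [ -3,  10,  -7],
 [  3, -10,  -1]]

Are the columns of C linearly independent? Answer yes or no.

Row reduce C to echelon form.
R2 ← R2 − (1/2)·R1: [0, 8, -8]
R3 ← R3 + (1/2)·R1: [0, -8, 0]
R3 ← R3 + R2: [0, 0, -8]
3 pivots among 3 columns.
Every column is a pivot column, so the columns are linearly independent.

yes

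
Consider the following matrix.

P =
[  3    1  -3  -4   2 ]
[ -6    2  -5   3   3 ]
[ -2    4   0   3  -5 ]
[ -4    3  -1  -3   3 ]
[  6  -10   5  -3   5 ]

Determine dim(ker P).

0

Row reduce to echelon form.
R2 ← R2 + (2)·R1: [0, 4, -11, -5, 7]
R3 ← R3 + (2/3)·R1: [0, 14/3, -2, 1/3, -11/3]
R4 ← R4 + (4/3)·R1: [0, 13/3, -5, -25/3, 17/3]
R5 ← R5 − (2)·R1: [0, -12, 11, 5, 1]
R3 ← R3 − (7/6)·R2: [0, 0, 65/6, 37/6, -71/6]
R4 ← R4 − (13/12)·R2: [0, 0, 83/12, -35/12, -23/12]
R5 ← R5 + (3)·R2: [0, 0, -22, -10, 22]
R4 ← R4 − (83/130)·R3: [0, 0, 0, -891/130, 733/130]
R5 ← R5 + (132/65)·R3: [0, 0, 0, 164/65, -132/65]
R5 ← R5 + (328/891)·R4: [0, 0, 0, 0, 40/891]
5 nonzero rows, so rank(P) = 5.
P has 5 columns; by rank–nullity, nullity = 5 − 5 = 0.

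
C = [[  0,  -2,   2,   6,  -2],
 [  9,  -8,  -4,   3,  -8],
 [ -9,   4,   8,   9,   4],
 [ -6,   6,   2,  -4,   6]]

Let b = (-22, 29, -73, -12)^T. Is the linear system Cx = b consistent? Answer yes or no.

Row reduce the augmented matrix [C | b].
Swap R1 ↔ R2
R3 ← R3 + R1: [0, -4, 4, 12, -4, -44]
R4 ← R4 + (2/3)·R1: [0, 2/3, -2/3, -2, 2/3, 22/3]
R3 ← R3 − (2)·R2: [0, 0, 0, 0, 0, 0]
R4 ← R4 + (1/3)·R2: [0, 0, 0, 0, 0, 0]
The echelon form has 2 nonzero rows, and every pivot lies in the first 5 columns, so rank(C) = rank([C|b]) = 2.
The system is consistent.

yes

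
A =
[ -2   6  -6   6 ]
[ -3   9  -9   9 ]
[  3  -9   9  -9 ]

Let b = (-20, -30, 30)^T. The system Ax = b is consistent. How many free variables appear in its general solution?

Row reduce the augmented matrix [A | b].
R2 ← R2 − (3/2)·R1: [0, 0, 0, 0, 0]
R3 ← R3 + (3/2)·R1: [0, 0, 0, 0, 0]
The echelon form has 1 nonzero rows, and every pivot lies in the first 4 columns, so rank(A) = rank([A|b]) = 1.
The system is consistent.
Free variables = (unknowns) − (rank) = 4 − 1 = 3.

3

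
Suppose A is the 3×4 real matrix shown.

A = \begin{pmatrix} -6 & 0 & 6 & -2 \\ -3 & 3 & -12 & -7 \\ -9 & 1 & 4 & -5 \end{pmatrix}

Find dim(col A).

2

Row reduce to echelon form.
R2 ← R2 − (1/2)·R1: [0, 3, -15, -6]
R3 ← R3 − (3/2)·R1: [0, 1, -5, -2]
R3 ← R3 − (1/3)·R2: [0, 0, 0, 0]
Echelon form has 2 nonzero rows, so rank(A) = 2.
The column space has dimension equal to the rank: 2.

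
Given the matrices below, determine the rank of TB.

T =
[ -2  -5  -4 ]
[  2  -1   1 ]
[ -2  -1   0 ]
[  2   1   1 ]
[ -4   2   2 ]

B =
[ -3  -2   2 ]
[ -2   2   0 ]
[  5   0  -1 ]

First compute TB:
[[ -4,  -6,   0],
 [  1,  -6,   3],
 [  8,   2,  -4],
 [ -3,  -2,   3],
 [ 18,  12, -10]]
Now row reduce the product.
R2 ← R2 + (1/4)·R1: [0, -15/2, 3]
R3 ← R3 + (2)·R1: [0, -10, -4]
R4 ← R4 − (3/4)·R1: [0, 5/2, 3]
R5 ← R5 + (9/2)·R1: [0, -15, -10]
R3 ← R3 − (4/3)·R2: [0, 0, -8]
R4 ← R4 + (1/3)·R2: [0, 0, 4]
R5 ← R5 − (2)·R2: [0, 0, -16]
R4 ← R4 + (1/2)·R3: [0, 0, 0]
R5 ← R5 − (2)·R3: [0, 0, 0]
3 nonzero rows, so rank(TB) = 3.

3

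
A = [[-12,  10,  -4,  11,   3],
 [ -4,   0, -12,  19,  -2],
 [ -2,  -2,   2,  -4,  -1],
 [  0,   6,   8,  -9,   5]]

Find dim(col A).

Row reduce to echelon form.
R2 ← R2 − (1/3)·R1: [0, -10/3, -32/3, 46/3, -3]
R3 ← R3 − (1/6)·R1: [0, -11/3, 8/3, -35/6, -3/2]
R3 ← R3 − (11/10)·R2: [0, 0, 72/5, -227/10, 9/5]
R4 ← R4 + (9/5)·R2: [0, 0, -56/5, 93/5, -2/5]
R4 ← R4 + (7/9)·R3: [0, 0, 0, 17/18, 1]
Echelon form has 4 nonzero rows, so rank(A) = 4.
The column space has dimension equal to the rank: 4.

4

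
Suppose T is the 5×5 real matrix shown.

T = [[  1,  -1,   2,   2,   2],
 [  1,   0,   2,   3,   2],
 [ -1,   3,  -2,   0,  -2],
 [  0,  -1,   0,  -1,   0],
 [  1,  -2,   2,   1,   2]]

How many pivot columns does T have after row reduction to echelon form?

2

Row reduce to echelon form.
R2 ← R2 − R1: [0, 1, 0, 1, 0]
R3 ← R3 + R1: [0, 2, 0, 2, 0]
R5 ← R5 − R1: [0, -1, 0, -1, 0]
R3 ← R3 − (2)·R2: [0, 0, 0, 0, 0]
R4 ← R4 + R2: [0, 0, 0, 0, 0]
R5 ← R5 + R2: [0, 0, 0, 0, 0]
Echelon form has 2 nonzero rows, so rank(T) = 2.
Each nonzero row contributes one pivot column: 2 pivot columns.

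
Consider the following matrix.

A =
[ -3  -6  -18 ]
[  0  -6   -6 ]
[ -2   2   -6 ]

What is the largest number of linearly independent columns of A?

2

Row reduce to echelon form.
R3 ← R3 − (2/3)·R1: [0, 6, 6]
R3 ← R3 + R2: [0, 0, 0]
Echelon form has 2 nonzero rows, so rank(A) = 2.
The rank gives the maximum number of linearly independent columns: 2.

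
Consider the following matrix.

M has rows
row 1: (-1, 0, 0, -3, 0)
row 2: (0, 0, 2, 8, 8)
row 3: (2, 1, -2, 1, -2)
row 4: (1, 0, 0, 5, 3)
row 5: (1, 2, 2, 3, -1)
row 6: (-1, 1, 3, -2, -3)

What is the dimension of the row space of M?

4

Row reduce to echelon form.
R3 ← R3 + (2)·R1: [0, 1, -2, -5, -2]
R4 ← R4 + R1: [0, 0, 0, 2, 3]
R5 ← R5 + R1: [0, 2, 2, 0, -1]
R6 ← R6 − R1: [0, 1, 3, 1, -3]
Swap R2 ↔ R3
R5 ← R5 − (2)·R2: [0, 0, 6, 10, 3]
R6 ← R6 − R2: [0, 0, 5, 6, -1]
R5 ← R5 − (3)·R3: [0, 0, 0, -14, -21]
R6 ← R6 − (5/2)·R3: [0, 0, 0, -14, -21]
R5 ← R5 + (7)·R4: [0, 0, 0, 0, 0]
R6 ← R6 + (7)·R4: [0, 0, 0, 0, 0]
Echelon form has 4 nonzero rows, so rank(M) = 4.
The row space has dimension equal to the rank: 4.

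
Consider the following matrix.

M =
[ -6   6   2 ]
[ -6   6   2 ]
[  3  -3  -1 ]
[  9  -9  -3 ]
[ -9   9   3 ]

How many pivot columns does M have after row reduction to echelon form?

1

Row reduce to echelon form.
R2 ← R2 − R1: [0, 0, 0]
R3 ← R3 + (1/2)·R1: [0, 0, 0]
R4 ← R4 + (3/2)·R1: [0, 0, 0]
R5 ← R5 − (3/2)·R1: [0, 0, 0]
Echelon form has 1 nonzero row, so rank(M) = 1.
Each nonzero row contributes one pivot column: 1 pivot columns.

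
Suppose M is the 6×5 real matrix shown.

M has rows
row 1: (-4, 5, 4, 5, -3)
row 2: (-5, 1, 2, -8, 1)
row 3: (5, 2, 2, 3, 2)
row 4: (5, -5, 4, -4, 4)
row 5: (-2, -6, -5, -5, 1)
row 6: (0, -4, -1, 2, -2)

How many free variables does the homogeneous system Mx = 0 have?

Row reduce to echelon form.
R2 ← R2 − (5/4)·R1: [0, -21/4, -3, -57/4, 19/4]
R3 ← R3 + (5/4)·R1: [0, 33/4, 7, 37/4, -7/4]
R4 ← R4 + (5/4)·R1: [0, 5/4, 9, 9/4, 1/4]
R5 ← R5 − (1/2)·R1: [0, -17/2, -7, -15/2, 5/2]
R3 ← R3 + (11/7)·R2: [0, 0, 16/7, -92/7, 40/7]
R4 ← R4 + (5/21)·R2: [0, 0, 58/7, -8/7, 29/21]
R5 ← R5 − (34/21)·R2: [0, 0, -15/7, 109/7, -109/21]
R6 ← R6 − (16/21)·R2: [0, 0, 9/7, 90/7, -118/21]
R4 ← R4 − (29/8)·R3: [0, 0, 0, 93/2, -58/3]
R5 ← R5 + (15/16)·R3: [0, 0, 0, 13/4, 1/6]
R6 ← R6 − (9/16)·R3: [0, 0, 0, 81/4, -53/6]
R5 ← R5 − (13/186)·R4: [0, 0, 0, 0, 847/558]
R6 ← R6 − (27/62)·R4: [0, 0, 0, 0, -77/186]
R6 ← R6 + (3/11)·R5: [0, 0, 0, 0, 0]
5 nonzero rows, so rank(M) = 5.
M has 5 columns; by rank–nullity, nullity = 5 − 5 = 0.

0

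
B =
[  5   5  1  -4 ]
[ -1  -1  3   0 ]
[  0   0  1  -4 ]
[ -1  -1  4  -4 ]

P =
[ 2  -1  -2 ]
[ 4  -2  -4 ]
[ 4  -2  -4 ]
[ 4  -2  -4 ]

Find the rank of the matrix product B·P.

First compute BP:
[[ 18,  -9, -18],
 [  6,  -3,  -6],
 [-12,   6,  12],
 [ -6,   3,   6]]
Now row reduce the product.
R2 ← R2 − (1/3)·R1: [0, 0, 0]
R3 ← R3 + (2/3)·R1: [0, 0, 0]
R4 ← R4 + (1/3)·R1: [0, 0, 0]
1 nonzero row, so rank(BP) = 1.

1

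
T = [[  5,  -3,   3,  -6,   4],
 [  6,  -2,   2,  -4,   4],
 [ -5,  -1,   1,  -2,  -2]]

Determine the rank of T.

2

Row reduce to echelon form.
R2 ← R2 − (6/5)·R1: [0, 8/5, -8/5, 16/5, -4/5]
R3 ← R3 + R1: [0, -4, 4, -8, 2]
R3 ← R3 + (5/2)·R2: [0, 0, 0, 0, 0]
Echelon form has 2 nonzero rows, so rank(T) = 2.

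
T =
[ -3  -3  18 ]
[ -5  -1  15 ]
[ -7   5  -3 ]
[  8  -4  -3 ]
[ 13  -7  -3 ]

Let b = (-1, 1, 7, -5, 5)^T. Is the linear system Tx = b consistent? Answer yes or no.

Row reduce the augmented matrix [T | b].
R2 ← R2 − (5/3)·R1: [0, 4, -15, 8/3]
R3 ← R3 − (7/3)·R1: [0, 12, -45, 28/3]
R4 ← R4 + (8/3)·R1: [0, -12, 45, -23/3]
R5 ← R5 + (13/3)·R1: [0, -20, 75, 2/3]
R3 ← R3 − (3)·R2: [0, 0, 0, 4/3]
R4 ← R4 + (3)·R2: [0, 0, 0, 1/3]
R5 ← R5 + (5)·R2: [0, 0, 0, 14]
R4 ← R4 − (1/4)·R3: [0, 0, 0, 0]
R5 ← R5 − (21/2)·R3: [0, 0, 0, 0]
The echelon form has 3 nonzero rows; the last pivot sits in the augmented column, so rank(T) = 2 but rank([T|b]) = 3.
Since the ranks differ, the system is inconsistent.

no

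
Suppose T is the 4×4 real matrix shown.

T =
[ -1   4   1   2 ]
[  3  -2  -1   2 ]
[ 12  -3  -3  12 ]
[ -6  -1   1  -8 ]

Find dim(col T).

2

Row reduce to echelon form.
R2 ← R2 + (3)·R1: [0, 10, 2, 8]
R3 ← R3 + (12)·R1: [0, 45, 9, 36]
R4 ← R4 − (6)·R1: [0, -25, -5, -20]
R3 ← R3 − (9/2)·R2: [0, 0, 0, 0]
R4 ← R4 + (5/2)·R2: [0, 0, 0, 0]
Echelon form has 2 nonzero rows, so rank(T) = 2.
The column space has dimension equal to the rank: 2.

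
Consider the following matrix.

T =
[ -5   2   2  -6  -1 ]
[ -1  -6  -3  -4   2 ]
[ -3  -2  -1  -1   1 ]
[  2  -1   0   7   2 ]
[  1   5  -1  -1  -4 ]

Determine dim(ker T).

0

Row reduce to echelon form.
R2 ← R2 − (1/5)·R1: [0, -32/5, -17/5, -14/5, 11/5]
R3 ← R3 − (3/5)·R1: [0, -16/5, -11/5, 13/5, 8/5]
R4 ← R4 + (2/5)·R1: [0, -1/5, 4/5, 23/5, 8/5]
R5 ← R5 + (1/5)·R1: [0, 27/5, -3/5, -11/5, -21/5]
R3 ← R3 − (1/2)·R2: [0, 0, -1/2, 4, 1/2]
R4 ← R4 − (1/32)·R2: [0, 0, 29/32, 75/16, 49/32]
R5 ← R5 + (27/32)·R2: [0, 0, -111/32, -73/16, -75/32]
R4 ← R4 + (29/16)·R3: [0, 0, 0, 191/16, 39/16]
R5 ← R5 − (111/16)·R3: [0, 0, 0, -517/16, -93/16]
R5 ← R5 + (517/191)·R4: [0, 0, 0, 0, 150/191]
5 nonzero rows, so rank(T) = 5.
T has 5 columns; by rank–nullity, nullity = 5 − 5 = 0.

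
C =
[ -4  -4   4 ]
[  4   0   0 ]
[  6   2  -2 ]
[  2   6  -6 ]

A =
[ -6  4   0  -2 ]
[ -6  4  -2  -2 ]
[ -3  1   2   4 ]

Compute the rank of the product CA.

2

First compute CA:
[[ 36, -28,  16,  32],
 [-24,  16,   0,  -8],
 [-42,  30,  -8, -24],
 [-30,  26, -24, -40]]
Now row reduce the product.
R2 ← R2 + (2/3)·R1: [0, -8/3, 32/3, 40/3]
R3 ← R3 + (7/6)·R1: [0, -8/3, 32/3, 40/3]
R4 ← R4 + (5/6)·R1: [0, 8/3, -32/3, -40/3]
R3 ← R3 − R2: [0, 0, 0, 0]
R4 ← R4 + R2: [0, 0, 0, 0]
2 nonzero rows, so rank(CA) = 2.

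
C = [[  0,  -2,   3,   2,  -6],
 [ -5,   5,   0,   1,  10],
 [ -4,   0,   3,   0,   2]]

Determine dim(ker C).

Row reduce to echelon form.
Swap R1 ↔ R2
R3 ← R3 − (4/5)·R1: [0, -4, 3, -4/5, -6]
R3 ← R3 − (2)·R2: [0, 0, -3, -24/5, 6]
3 nonzero rows, so rank(C) = 3.
C has 5 columns; by rank–nullity, nullity = 5 − 3 = 2.

2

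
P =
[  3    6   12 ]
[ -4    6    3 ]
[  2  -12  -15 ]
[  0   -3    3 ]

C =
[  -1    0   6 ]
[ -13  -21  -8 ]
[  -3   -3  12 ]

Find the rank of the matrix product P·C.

First compute PC:
[[-117, -162, 114],
 [-83, -135, -36],
 [199, 297, -72],
 [ 30,  54,  60]]
Now row reduce the product.
R2 ← R2 − (83/117)·R1: [0, -261/13, -4558/39]
R3 ← R3 + (199/117)·R1: [0, 279/13, 4754/39]
R4 ← R4 + (10/39)·R1: [0, 162/13, 1160/13]
R3 ← R3 + (31/29)·R2: [0, 0, -88/29]
R4 ← R4 + (18/29)·R2: [0, 0, 484/29]
R4 ← R4 + (11/2)·R3: [0, 0, 0]
3 nonzero rows, so rank(PC) = 3.

3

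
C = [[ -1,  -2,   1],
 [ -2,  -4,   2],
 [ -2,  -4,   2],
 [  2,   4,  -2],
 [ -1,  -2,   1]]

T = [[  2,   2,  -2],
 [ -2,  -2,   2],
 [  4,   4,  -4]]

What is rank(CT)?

1

First compute CT:
[[  6,   6,  -6],
 [ 12,  12, -12],
 [ 12,  12, -12],
 [-12, -12,  12],
 [  6,   6,  -6]]
Now row reduce the product.
R2 ← R2 − (2)·R1: [0, 0, 0]
R3 ← R3 − (2)·R1: [0, 0, 0]
R4 ← R4 + (2)·R1: [0, 0, 0]
R5 ← R5 − R1: [0, 0, 0]
1 nonzero row, so rank(CT) = 1.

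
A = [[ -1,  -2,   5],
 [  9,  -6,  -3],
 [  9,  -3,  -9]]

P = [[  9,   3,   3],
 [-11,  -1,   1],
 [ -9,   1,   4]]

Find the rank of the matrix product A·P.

First compute AP:
[[-32,   4,  15],
 [174,  30,   9],
 [195,  21, -12]]
Now row reduce the product.
R2 ← R2 + (87/16)·R1: [0, 207/4, 1449/16]
R3 ← R3 + (195/32)·R1: [0, 363/8, 2541/32]
R3 ← R3 − (121/138)·R2: [0, 0, 0]
2 nonzero rows, so rank(AP) = 2.

2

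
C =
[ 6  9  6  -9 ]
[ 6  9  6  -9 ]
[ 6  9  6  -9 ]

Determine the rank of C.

1

Row reduce to echelon form.
R2 ← R2 − R1: [0, 0, 0, 0]
R3 ← R3 − R1: [0, 0, 0, 0]
Echelon form has 1 nonzero row, so rank(C) = 1.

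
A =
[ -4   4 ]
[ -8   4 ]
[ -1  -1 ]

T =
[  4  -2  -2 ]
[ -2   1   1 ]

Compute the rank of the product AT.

1

First compute AT:
[[-24,  12,  12],
 [-40,  20,  20],
 [ -2,   1,   1]]
Now row reduce the product.
R2 ← R2 − (5/3)·R1: [0, 0, 0]
R3 ← R3 − (1/12)·R1: [0, 0, 0]
1 nonzero row, so rank(AT) = 1.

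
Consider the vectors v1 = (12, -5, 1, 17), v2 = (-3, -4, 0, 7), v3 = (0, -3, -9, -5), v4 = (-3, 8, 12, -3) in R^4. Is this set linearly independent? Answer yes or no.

no

Form the matrix with these vectors as rows and row reduce.
R2 ← R2 + (1/4)·R1: [0, -21/4, 1/4, 45/4]
R4 ← R4 + (1/4)·R1: [0, 27/4, 49/4, 5/4]
R3 ← R3 − (4/7)·R2: [0, 0, -64/7, -80/7]
R4 ← R4 + (9/7)·R2: [0, 0, 88/7, 110/7]
R4 ← R4 + (11/8)·R3: [0, 0, 0, 0]
3 nonzero rows, so the 4 vectors span a space of dimension 3.
Since 3 < 4, the vectors are linearly dependent.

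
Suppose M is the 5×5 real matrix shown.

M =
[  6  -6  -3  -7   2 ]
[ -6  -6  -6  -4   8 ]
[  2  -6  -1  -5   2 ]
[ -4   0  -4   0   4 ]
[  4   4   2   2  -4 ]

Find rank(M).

3

Row reduce to echelon form.
R2 ← R2 + R1: [0, -12, -9, -11, 10]
R3 ← R3 − (1/3)·R1: [0, -4, 0, -8/3, 4/3]
R4 ← R4 + (2/3)·R1: [0, -4, -6, -14/3, 16/3]
R5 ← R5 − (2/3)·R1: [0, 8, 4, 20/3, -16/3]
R3 ← R3 − (1/3)·R2: [0, 0, 3, 1, -2]
R4 ← R4 − (1/3)·R2: [0, 0, -3, -1, 2]
R5 ← R5 + (2/3)·R2: [0, 0, -2, -2/3, 4/3]
R4 ← R4 + R3: [0, 0, 0, 0, 0]
R5 ← R5 + (2/3)·R3: [0, 0, 0, 0, 0]
Echelon form has 3 nonzero rows, so rank(M) = 3.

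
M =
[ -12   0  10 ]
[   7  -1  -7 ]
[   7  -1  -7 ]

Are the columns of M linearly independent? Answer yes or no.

Row reduce M to echelon form.
R2 ← R2 + (7/12)·R1: [0, -1, -7/6]
R3 ← R3 + (7/12)·R1: [0, -1, -7/6]
R3 ← R3 − R2: [0, 0, 0]
2 pivots among 3 columns.
Only 2 < 3 pivot columns, so the columns are linearly dependent.

no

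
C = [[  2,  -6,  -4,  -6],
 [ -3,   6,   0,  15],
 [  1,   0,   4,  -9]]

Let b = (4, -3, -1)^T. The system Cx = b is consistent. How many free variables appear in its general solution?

Row reduce the augmented matrix [C | b].
R2 ← R2 + (3/2)·R1: [0, -3, -6, 6, 3]
R3 ← R3 − (1/2)·R1: [0, 3, 6, -6, -3]
R3 ← R3 + R2: [0, 0, 0, 0, 0]
The echelon form has 2 nonzero rows, and every pivot lies in the first 4 columns, so rank(C) = rank([C|b]) = 2.
The system is consistent.
Free variables = (unknowns) − (rank) = 4 − 2 = 2.

2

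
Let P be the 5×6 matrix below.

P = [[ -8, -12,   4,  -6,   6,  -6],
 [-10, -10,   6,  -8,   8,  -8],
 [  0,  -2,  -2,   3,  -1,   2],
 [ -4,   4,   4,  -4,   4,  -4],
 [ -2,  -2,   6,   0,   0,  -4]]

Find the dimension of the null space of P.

Row reduce to echelon form.
R2 ← R2 − (5/4)·R1: [0, 5, 1, -1/2, 1/2, -1/2]
R4 ← R4 − (1/2)·R1: [0, 10, 2, -1, 1, -1]
R5 ← R5 − (1/4)·R1: [0, 1, 5, 3/2, -3/2, -5/2]
R3 ← R3 + (2/5)·R2: [0, 0, -8/5, 14/5, -4/5, 9/5]
R4 ← R4 − (2)·R2: [0, 0, 0, 0, 0, 0]
R5 ← R5 − (1/5)·R2: [0, 0, 24/5, 8/5, -8/5, -12/5]
R5 ← R5 + (3)·R3: [0, 0, 0, 10, -4, 3]
Swap R4 ↔ R5
4 nonzero rows, so rank(P) = 4.
P has 6 columns; by rank–nullity, nullity = 6 − 4 = 2.

2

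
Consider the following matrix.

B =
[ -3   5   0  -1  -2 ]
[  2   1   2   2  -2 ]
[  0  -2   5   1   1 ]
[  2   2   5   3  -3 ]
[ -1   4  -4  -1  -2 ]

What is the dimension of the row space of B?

3

Row reduce to echelon form.
R2 ← R2 + (2/3)·R1: [0, 13/3, 2, 4/3, -10/3]
R4 ← R4 + (2/3)·R1: [0, 16/3, 5, 7/3, -13/3]
R5 ← R5 − (1/3)·R1: [0, 7/3, -4, -2/3, -4/3]
R3 ← R3 + (6/13)·R2: [0, 0, 77/13, 21/13, -7/13]
R4 ← R4 − (16/13)·R2: [0, 0, 33/13, 9/13, -3/13]
R5 ← R5 − (7/13)·R2: [0, 0, -66/13, -18/13, 6/13]
R4 ← R4 − (3/7)·R3: [0, 0, 0, 0, 0]
R5 ← R5 + (6/7)·R3: [0, 0, 0, 0, 0]
Echelon form has 3 nonzero rows, so rank(B) = 3.
The row space has dimension equal to the rank: 3.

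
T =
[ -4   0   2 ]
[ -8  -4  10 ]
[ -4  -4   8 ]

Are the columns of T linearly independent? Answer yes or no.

Row reduce T to echelon form.
R2 ← R2 − (2)·R1: [0, -4, 6]
R3 ← R3 − R1: [0, -4, 6]
R3 ← R3 − R2: [0, 0, 0]
2 pivots among 3 columns.
Only 2 < 3 pivot columns, so the columns are linearly dependent.

no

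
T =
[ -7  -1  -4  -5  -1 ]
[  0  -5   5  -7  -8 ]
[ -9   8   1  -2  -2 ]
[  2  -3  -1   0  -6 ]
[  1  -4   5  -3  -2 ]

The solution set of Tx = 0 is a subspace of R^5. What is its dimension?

Row reduce to echelon form.
R3 ← R3 − (9/7)·R1: [0, 65/7, 43/7, 31/7, -5/7]
R4 ← R4 + (2/7)·R1: [0, -23/7, -15/7, -10/7, -44/7]
R5 ← R5 + (1/7)·R1: [0, -29/7, 31/7, -26/7, -15/7]
R3 ← R3 + (13/7)·R2: [0, 0, 108/7, -60/7, -109/7]
R4 ← R4 − (23/35)·R2: [0, 0, -38/7, 111/35, -36/35]
R5 ← R5 − (29/35)·R2: [0, 0, 2/7, 73/35, 157/35]
R4 ← R4 + (19/54)·R3: [0, 0, 0, 7/45, -1757/270]
R5 ← R5 − (1/54)·R3: [0, 0, 0, 101/45, 1289/270]
R5 ← R5 − (101/7)·R4: [0, 0, 0, 0, 296/3]
5 nonzero rows, so rank(T) = 5.
T has 5 columns; by rank–nullity, nullity = 5 − 5 = 0.

0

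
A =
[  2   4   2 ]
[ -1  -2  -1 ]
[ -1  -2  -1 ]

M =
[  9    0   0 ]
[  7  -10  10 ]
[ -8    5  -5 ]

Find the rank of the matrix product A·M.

1

First compute AM:
[[ 30, -30,  30],
 [-15,  15, -15],
 [-15,  15, -15]]
Now row reduce the product.
R2 ← R2 + (1/2)·R1: [0, 0, 0]
R3 ← R3 + (1/2)·R1: [0, 0, 0]
1 nonzero row, so rank(AM) = 1.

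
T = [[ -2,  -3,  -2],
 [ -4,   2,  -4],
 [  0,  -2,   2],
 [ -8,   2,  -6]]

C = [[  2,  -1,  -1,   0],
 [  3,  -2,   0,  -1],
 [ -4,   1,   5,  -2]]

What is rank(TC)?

First compute TC:
[[ -5,   6,  -8,   7],
 [ 14,  -4, -16,   6],
 [-14,   6,  10,  -2],
 [ 14,  -2, -22,  10]]
Now row reduce the product.
R2 ← R2 + (14/5)·R1: [0, 64/5, -192/5, 128/5]
R3 ← R3 − (14/5)·R1: [0, -54/5, 162/5, -108/5]
R4 ← R4 + (14/5)·R1: [0, 74/5, -222/5, 148/5]
R3 ← R3 + (27/32)·R2: [0, 0, 0, 0]
R4 ← R4 − (37/32)·R2: [0, 0, 0, 0]
2 nonzero rows, so rank(TC) = 2.

2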